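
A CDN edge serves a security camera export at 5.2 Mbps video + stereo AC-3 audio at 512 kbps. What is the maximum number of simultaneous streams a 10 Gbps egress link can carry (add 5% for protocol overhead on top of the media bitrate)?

1667

Audio: 512 kbps = 0.512 Mbps.
Per-viewer media rate: 5.712 Mbps.
On the wire with 5% overhead: 5.998 Mbps.
10 Gbps = 10,000 Mbps; 10,000 / 5.998 = 1667.33 → 1667 viewers.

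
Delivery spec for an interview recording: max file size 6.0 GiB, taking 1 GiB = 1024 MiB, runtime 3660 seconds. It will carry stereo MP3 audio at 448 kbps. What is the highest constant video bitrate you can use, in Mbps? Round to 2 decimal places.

13.63 Mbps

Budget: 6.0 GiB = 51539.6 Mb.
Total bitrate budget: 51539.6 Mb / 3660 s = 14.082 Mbps.
Audio: 448 kbps = 0.448 Mbps.
Video: 14.082 − 0.448 = 13.634 Mbps.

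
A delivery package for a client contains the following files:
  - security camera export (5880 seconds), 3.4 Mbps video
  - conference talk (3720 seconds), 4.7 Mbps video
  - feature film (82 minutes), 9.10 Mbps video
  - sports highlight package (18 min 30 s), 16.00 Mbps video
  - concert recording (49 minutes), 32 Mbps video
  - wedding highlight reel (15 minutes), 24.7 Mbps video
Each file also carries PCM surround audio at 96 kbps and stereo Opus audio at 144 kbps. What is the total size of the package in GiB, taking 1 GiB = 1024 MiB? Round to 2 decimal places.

25.73 GiB

Audio total: 96 + 144 = 240 kbps = 0.240 Mbps.
security camera export: 3.640 Mbps × 5880 s = 21403.2 Mb
conference talk: 4.940 Mbps × 3720 s = 18376.8 Mb
feature film: 9.340 Mbps × 4920 s = 45952.8 Mb
sports highlight package: 16.240 Mbps × 1110 s = 18026.4 Mb
concert recording: 32.240 Mbps × 2940 s = 94785.6 Mb
wedding highlight reel: 24.940 Mbps × 900 s = 22446.0 Mb
Total: 220990.8 Mb = 27623.8 MB.
= 25.73 GiB.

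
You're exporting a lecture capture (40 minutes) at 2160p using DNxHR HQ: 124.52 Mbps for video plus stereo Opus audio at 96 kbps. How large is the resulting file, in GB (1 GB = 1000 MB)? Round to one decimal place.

40 min = 2400 s
Audio: 96 kbps = 0.096 Mbps.
Total bitrate: 124.52 + 0.096 = 124.616 Mbps.
Stream data: 124.616 Mbps × 2400 s = 299078.4 Mb.
299,078 Mb ÷ 8 = 37,385 MB → 37.38 GB.

37.4 GB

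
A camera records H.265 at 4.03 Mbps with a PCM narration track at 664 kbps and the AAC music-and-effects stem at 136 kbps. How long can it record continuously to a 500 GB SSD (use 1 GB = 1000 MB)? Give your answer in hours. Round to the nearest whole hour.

Audio total: 664 + 136 = 800 kbps = 0.800 Mbps.
Total bitrate: 4.03 + 0.800 = 4.830 Mbps.
Capacity: 500 GB = 4,000,000 Mb.
Recording time: 4,000,000 / 4.830 = 828,157 s ≈ 230 hours.

230 hours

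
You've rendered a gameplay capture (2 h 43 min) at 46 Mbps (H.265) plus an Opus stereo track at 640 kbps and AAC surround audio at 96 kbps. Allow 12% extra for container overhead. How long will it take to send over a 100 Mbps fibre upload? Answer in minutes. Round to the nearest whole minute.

85 minutes

2 h 43 min = 163 min = 9780 s
Audio total: 640 + 96 = 736 kbps = 0.736 Mbps.
Total bitrate: 46.736 Mbps.
File: 46.736 Mbps × 9780 s = 457078.1 Mb.
With 12% container overhead: ×1.12. → 511927.4 Mb.
At 100 Mbps: 511927.4 / 100 = 5119.3 s ≈ 85.3 minutes.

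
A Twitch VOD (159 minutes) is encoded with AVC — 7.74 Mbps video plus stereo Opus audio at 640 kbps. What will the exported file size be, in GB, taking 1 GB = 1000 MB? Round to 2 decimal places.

159 min = 9540 s
Audio: 640 kbps = 0.640 Mbps.
Total bitrate: 7.74 + 0.640 = 8.380 Mbps.
Stream data: 8.380 Mbps × 9540 s = 79945.2 Mb.
79,945 Mb ÷ 8 = 9,993 MB → 9.993 GB.

9.99 GB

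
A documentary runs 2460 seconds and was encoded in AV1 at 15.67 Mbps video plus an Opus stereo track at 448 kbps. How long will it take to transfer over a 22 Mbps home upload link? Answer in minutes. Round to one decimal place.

Audio: 448 kbps = 0.448 Mbps.
Total bitrate: 16.118 Mbps.
File: 16.118 Mbps × 2460 s = 39650.3 Mb.
At 22 Mbps: 39650.3 / 22 = 1802.3 s ≈ 30 minutes.

30.0 minutes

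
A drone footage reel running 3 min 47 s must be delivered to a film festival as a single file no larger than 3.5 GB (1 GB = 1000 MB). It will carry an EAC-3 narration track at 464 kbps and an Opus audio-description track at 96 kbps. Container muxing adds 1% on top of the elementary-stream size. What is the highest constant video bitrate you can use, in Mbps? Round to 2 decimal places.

Budget: 3.5 GB = 28000.0 Mb.
Stream payload after overhead: 28000.0 / 1.01 = 27722.8 Mb.
3 min 47 s = 227 s
Total bitrate budget: 27722.8 Mb / 227 s = 122.127 Mbps.
Audio total: 464 + 96 = 560 kbps = 0.560 Mbps.
Video: 122.127 − 0.560 = 121.567 Mbps.

121.57 Mbps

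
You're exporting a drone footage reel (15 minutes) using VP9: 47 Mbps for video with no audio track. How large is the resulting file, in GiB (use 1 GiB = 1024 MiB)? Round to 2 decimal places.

4.92 GiB

15 min = 900 s
Total bitrate: 47 Mbps.
Stream data: 47.000 Mbps × 900 s = 42300.0 Mb.
42,300 Mb = 5,287,500,000 bytes ÷ 1,073,741,824 = 4.924 GiB.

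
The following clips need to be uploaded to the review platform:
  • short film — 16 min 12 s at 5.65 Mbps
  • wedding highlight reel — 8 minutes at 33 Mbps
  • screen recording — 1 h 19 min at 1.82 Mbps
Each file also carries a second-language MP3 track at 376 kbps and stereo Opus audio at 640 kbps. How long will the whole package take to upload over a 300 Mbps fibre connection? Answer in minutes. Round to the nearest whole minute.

Audio total: 376 + 640 = 1016 kbps = 1.016 Mbps.
short film: 6.666 Mbps × 972 s = 6479.4 Mb
wedding highlight reel: 34.016 Mbps × 480 s = 16327.7 Mb
screen recording: 2.836 Mbps × 4740 s = 13442.6 Mb
Total: 36249.7 Mb = 4531.2 MB.
At 300 Mbps: 36249.7 / 300 = 121 s ≈ 2.01 minutes.

2 minutes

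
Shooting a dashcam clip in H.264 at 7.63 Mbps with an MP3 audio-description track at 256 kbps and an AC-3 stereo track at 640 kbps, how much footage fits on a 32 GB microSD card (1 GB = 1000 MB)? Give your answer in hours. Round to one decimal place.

8.3 hours

Audio total: 256 + 640 = 896 kbps = 0.896 Mbps.
Total bitrate: 7.63 + 0.896 = 8.526 Mbps.
Capacity: 32 GB = 256,000 Mb.
Recording time: 256,000 / 8.526 = 30,026 s ≈ 8.34 hours.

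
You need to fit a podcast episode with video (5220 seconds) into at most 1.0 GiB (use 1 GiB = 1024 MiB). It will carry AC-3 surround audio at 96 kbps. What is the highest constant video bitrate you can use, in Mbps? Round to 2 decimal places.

1.55 Mbps

Budget: 1.0 GiB = 8589.9 Mb.
Total bitrate budget: 8589.9 Mb / 5220 s = 1.646 Mbps.
Audio: 96 kbps = 0.096 Mbps.
Video: 1.646 − 0.096 = 1.550 Mbps.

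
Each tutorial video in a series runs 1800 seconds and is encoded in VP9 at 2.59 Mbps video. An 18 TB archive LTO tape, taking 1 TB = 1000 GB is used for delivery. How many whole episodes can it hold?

30888

Per item: 2.590 Mbps × 1800 s = 4,662 Mb = 582.8 MB.
Capacity: 18 TB = 144,000,000 Mb; 30888.03 items → 30888 complete.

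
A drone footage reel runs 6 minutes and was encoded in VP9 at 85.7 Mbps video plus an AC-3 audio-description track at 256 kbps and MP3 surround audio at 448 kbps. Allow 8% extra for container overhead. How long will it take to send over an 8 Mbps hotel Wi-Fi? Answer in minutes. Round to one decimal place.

6 min = 360 s
Audio total: 256 + 448 = 704 kbps = 0.704 Mbps.
Total bitrate: 86.404 Mbps.
File: 86.404 Mbps × 360 s = 31105.4 Mb.
With 8% container overhead: ×1.08. → 33593.9 Mb.
At 8 Mbps: 33593.9 / 8 = 4199.2 s ≈ 70 minutes.

70.0 minutes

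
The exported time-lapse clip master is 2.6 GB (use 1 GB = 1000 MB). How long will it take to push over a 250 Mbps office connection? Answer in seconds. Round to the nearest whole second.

File: 2.6 GB = 20800.0 Mb.
At 250 Mbps: 20800.0 / 250 = 83.2 s ≈ 83.2 seconds.

83 seconds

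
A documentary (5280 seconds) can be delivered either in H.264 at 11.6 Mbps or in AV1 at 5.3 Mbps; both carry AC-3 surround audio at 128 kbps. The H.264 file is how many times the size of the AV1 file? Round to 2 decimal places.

2.16

Audio: 128 kbps = 0.128 Mbps.
H.264: 11.728 Mbps × 5280 s = 61923.8 Mb = 7.740 GB.
AV1: 5.428 Mbps × 5280 s = 28659.8 Mb = 3.582 GB.
Ratio: 7.740 / 3.582 = 2.161.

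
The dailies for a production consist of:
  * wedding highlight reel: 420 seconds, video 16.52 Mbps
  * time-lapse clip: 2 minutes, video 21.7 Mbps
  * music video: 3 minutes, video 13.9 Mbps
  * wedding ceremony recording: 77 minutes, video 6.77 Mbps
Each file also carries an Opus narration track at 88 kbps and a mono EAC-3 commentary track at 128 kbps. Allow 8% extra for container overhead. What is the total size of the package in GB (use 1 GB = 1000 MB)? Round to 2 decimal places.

6.00 GB

Audio total: 88 + 128 = 216 kbps = 0.216 Mbps.
wedding highlight reel: 16.736 Mbps × 420 s × 1.08 = 7591.4 Mb
time-lapse clip: 21.916 Mbps × 120 s × 1.08 = 2840.3 Mb
music video: 14.116 Mbps × 180 s × 1.08 = 2744.2 Mb
wedding ceremony recording: 6.986 Mbps × 4620 s × 1.08 = 34857.3 Mb
Total: 48033.3 Mb = 6004.2 MB.
= 6.004 GB.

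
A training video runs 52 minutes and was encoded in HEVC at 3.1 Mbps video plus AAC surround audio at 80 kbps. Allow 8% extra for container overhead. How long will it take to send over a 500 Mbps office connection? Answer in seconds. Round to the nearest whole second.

52 min = 3120 s
Audio: 80 kbps = 0.080 Mbps.
Total bitrate: 3.180 Mbps.
File: 3.180 Mbps × 3120 s = 9921.6 Mb.
With 8% container overhead: ×1.08. → 10715.3 Mb.
At 500 Mbps: 10715.3 / 500 = 21.4 s ≈ 21.4 seconds.

21 seconds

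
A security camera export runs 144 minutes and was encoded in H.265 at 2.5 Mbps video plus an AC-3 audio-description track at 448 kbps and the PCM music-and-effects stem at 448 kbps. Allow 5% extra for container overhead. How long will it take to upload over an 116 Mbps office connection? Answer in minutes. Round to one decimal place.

144 min = 8640 s
Audio total: 448 + 448 = 896 kbps = 0.896 Mbps.
Total bitrate: 3.396 Mbps.
File: 3.396 Mbps × 8640 s = 29341.4 Mb.
With 5% container overhead: ×1.05. → 30808.5 Mb.
At 116 Mbps: 30808.5 / 116 = 265.6 s ≈ 4.43 minutes.

4.4 minutes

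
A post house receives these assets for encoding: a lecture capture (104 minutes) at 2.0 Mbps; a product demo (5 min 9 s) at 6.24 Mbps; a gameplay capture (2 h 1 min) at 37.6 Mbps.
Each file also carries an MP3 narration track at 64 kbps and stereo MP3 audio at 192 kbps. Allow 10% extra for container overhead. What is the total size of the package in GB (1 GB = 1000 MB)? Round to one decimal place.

Audio total: 64 + 192 = 256 kbps = 0.256 Mbps.
lecture capture: 2.256 Mbps × 6240 s × 1.10 = 15485.2 Mb
product demo: 6.496 Mbps × 309 s × 1.10 = 2208.0 Mb
gameplay capture: 37.856 Mbps × 7260 s × 1.10 = 302318.0 Mb
Total: 320011.2 Mb = 40001.4 MB.
= 40.00 GB.

40.0 GB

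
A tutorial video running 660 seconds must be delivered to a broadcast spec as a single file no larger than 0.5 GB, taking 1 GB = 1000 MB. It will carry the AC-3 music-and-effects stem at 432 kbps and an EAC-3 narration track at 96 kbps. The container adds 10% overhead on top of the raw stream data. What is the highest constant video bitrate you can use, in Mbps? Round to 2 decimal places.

Budget: 0.5 GB = 4000.0 Mb.
Stream payload after overhead: 4000.0 / 1.10 = 3636.4 Mb.
Total bitrate budget: 3636.4 Mb / 660 s = 5.510 Mbps.
Audio total: 432 + 96 = 528 kbps = 0.528 Mbps.
Video: 5.510 − 0.528 = 4.982 Mbps.

4.98 Mbps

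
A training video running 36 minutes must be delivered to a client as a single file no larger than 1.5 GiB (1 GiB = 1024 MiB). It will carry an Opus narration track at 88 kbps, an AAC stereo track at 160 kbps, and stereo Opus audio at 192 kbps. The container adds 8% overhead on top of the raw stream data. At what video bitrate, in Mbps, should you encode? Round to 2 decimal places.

Budget: 1.5 GiB = 12884.9 Mb.
Stream payload after overhead: 12884.9 / 1.08 = 11930.5 Mb.
36 min = 2160 s
Total bitrate budget: 11930.5 Mb / 2160 s = 5.523 Mbps.
Audio total: 88 + 160 + 192 = 440 kbps = 0.440 Mbps.
Video: 5.523 − 0.440 = 5.083 Mbps.

5.08 Mbps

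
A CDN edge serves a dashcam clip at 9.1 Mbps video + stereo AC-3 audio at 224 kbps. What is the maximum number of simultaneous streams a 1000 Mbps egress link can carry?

Audio: 224 kbps = 0.224 Mbps.
Per-viewer media rate: 9.324 Mbps.
1000 Mbps = 1,000 Mbps; 1,000 / 9.324 = 107.25 → 107 viewers.

107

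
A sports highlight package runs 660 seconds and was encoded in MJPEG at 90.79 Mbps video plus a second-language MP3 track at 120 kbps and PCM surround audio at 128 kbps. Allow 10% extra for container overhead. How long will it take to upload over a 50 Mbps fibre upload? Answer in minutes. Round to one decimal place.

22.0 minutes

Audio total: 120 + 128 = 248 kbps = 0.248 Mbps.
Total bitrate: 91.038 Mbps.
File: 91.038 Mbps × 660 s = 60085.1 Mb.
With 10% container overhead: ×1.10. → 66093.6 Mb.
At 50 Mbps: 66093.6 / 50 = 1321.9 s ≈ 22 minutes.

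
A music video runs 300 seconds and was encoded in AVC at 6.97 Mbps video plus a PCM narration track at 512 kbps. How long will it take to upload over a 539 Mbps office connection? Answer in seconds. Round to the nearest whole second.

Audio: 512 kbps = 0.512 Mbps.
Total bitrate: 7.482 Mbps.
File: 7.482 Mbps × 300 s = 2244.6 Mb.
At 539 Mbps: 2244.6 / 539 = 4.2 s ≈ 4.16 seconds.

4 seconds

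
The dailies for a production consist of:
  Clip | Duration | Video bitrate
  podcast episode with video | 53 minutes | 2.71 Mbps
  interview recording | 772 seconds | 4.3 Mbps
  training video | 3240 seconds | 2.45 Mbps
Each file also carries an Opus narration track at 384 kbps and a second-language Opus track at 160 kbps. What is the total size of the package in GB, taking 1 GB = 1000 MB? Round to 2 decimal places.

2.97 GB

Audio total: 384 + 160 = 544 kbps = 0.544 Mbps.
podcast episode with video: 3.254 Mbps × 3180 s = 10347.7 Mb
interview recording: 4.844 Mbps × 772 s = 3739.6 Mb
training video: 2.994 Mbps × 3240 s = 9700.6 Mb
Total: 23787.8 Mb = 2973.5 MB.
= 2.973 GB.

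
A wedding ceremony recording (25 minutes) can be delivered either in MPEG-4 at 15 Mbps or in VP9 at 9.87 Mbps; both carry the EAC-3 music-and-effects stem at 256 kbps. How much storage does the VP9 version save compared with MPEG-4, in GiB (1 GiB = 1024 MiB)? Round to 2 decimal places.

25 min = 1500 s
Audio: 256 kbps = 0.256 Mbps.
MPEG-4: 15.256 Mbps × 1500 s = 22884.0 Mb = 2.664 GiB.
VP9: 10.126 Mbps × 1500 s = 15189.0 Mb = 1.768 GiB.
Saving: 2.664 − 1.768 = 0.896 GiB.

0.90 GiB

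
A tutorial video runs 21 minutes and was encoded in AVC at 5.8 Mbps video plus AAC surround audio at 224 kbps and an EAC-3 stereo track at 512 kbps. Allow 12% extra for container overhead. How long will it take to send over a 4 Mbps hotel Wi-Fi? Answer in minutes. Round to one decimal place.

21 min = 1260 s
Audio total: 224 + 512 = 736 kbps = 0.736 Mbps.
Total bitrate: 6.536 Mbps.
File: 6.536 Mbps × 1260 s = 8235.4 Mb.
With 12% container overhead: ×1.12. → 9223.6 Mb.
At 4 Mbps: 9223.6 / 4 = 2305.9 s ≈ 38.4 minutes.

38.4 minutes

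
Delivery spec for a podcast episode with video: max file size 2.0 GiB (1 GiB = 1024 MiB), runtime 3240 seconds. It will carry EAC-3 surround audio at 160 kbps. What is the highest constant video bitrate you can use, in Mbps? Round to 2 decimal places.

5.14 Mbps

Budget: 2.0 GiB = 17179.9 Mb.
Total bitrate budget: 17179.9 Mb / 3240 s = 5.302 Mbps.
Audio: 160 kbps = 0.160 Mbps.
Video: 5.302 − 0.160 = 5.142 Mbps.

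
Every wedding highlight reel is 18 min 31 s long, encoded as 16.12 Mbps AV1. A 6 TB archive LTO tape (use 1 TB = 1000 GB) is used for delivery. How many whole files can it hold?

2680

18 min 31 s = 1111 s
Per item: 16.120 Mbps × 1111 s = 17,909 Mb = 2,239 MB.
Capacity: 6 TB = 48,000,000 Mb; 2680.17 items → 2680 complete.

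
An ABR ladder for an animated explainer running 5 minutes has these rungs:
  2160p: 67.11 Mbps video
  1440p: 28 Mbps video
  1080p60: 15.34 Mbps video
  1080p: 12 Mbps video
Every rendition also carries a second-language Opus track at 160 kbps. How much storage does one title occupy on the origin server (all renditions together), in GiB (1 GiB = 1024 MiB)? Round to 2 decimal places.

4.30 GiB

5 min = 300 s
Audio: 160 kbps = 0.160 Mbps.
Sum of rendition bitrates: (67.11+0.160) + (28+0.160) + (15.34+0.160) + (12+0.160) = 123.090 Mbps.
× 300 s = 36,927 Mb = 4,616 MB = 4.299 GiB.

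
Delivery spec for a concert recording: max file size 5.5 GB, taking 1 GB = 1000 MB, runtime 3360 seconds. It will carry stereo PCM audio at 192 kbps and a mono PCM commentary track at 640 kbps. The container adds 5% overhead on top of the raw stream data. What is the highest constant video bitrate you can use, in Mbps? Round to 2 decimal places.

11.64 Mbps

Budget: 5.5 GB = 44000.0 Mb.
Stream payload after overhead: 44000.0 / 1.05 = 41904.8 Mb.
Total bitrate budget: 41904.8 Mb / 3360 s = 12.472 Mbps.
Audio total: 192 + 640 = 832 kbps = 0.832 Mbps.
Video: 12.472 − 0.832 = 11.640 Mbps.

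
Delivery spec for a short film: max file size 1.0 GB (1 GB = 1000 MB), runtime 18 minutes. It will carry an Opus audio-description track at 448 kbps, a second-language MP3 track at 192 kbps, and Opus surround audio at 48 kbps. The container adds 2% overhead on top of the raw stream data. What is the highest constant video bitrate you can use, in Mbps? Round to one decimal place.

Budget: 1.0 GB = 8000.0 Mb.
Stream payload after overhead: 8000.0 / 1.02 = 7843.1 Mb.
18 min = 1080 s
Total bitrate budget: 7843.1 Mb / 1080 s = 7.262 Mbps.
Audio total: 448 + 192 + 48 = 688 kbps = 0.688 Mbps.
Video: 7.262 − 0.688 = 6.574 Mbps.

6.6 Mbps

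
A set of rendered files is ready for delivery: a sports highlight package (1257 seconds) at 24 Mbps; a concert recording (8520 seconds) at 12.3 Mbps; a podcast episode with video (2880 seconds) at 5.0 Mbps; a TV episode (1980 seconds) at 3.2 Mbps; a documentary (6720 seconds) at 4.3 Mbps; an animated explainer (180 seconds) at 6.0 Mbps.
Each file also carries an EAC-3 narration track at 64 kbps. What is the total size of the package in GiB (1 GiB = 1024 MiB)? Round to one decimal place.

Audio: 64 kbps = 0.064 Mbps.
sports highlight package: 24.064 Mbps × 1257 s = 30248.4 Mb
concert recording: 12.364 Mbps × 8520 s = 105341.3 Mb
podcast episode with video: 5.064 Mbps × 2880 s = 14584.3 Mb
TV episode: 3.264 Mbps × 1980 s = 6462.7 Mb
documentary: 4.364 Mbps × 6720 s = 29326.1 Mb
animated explainer: 6.064 Mbps × 180 s = 1091.5 Mb
Total: 187054.4 Mb = 23381.8 MB.
= 21.78 GiB.

21.8 GiB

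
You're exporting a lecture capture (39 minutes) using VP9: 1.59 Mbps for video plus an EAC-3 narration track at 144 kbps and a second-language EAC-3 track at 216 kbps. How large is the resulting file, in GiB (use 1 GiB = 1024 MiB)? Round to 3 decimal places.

39 min = 2340 s
Audio total: 144 + 216 = 360 kbps = 0.360 Mbps.
Total bitrate: 1.59 + 0.360 = 1.950 Mbps.
Stream data: 1.950 Mbps × 2340 s = 4563.0 Mb.
4,563 Mb = 570,375,000 bytes ÷ 1,073,741,824 = 0.5312 GiB.

0.531 GiB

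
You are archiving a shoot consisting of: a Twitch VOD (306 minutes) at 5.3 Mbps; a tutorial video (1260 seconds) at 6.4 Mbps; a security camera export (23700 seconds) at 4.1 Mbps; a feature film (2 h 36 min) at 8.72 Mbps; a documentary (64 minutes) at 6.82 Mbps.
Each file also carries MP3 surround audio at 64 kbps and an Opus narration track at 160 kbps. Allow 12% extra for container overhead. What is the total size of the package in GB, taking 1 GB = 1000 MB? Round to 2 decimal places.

45.22 GB

Audio total: 64 + 160 = 224 kbps = 0.224 Mbps.
Twitch VOD: 5.524 Mbps × 18360 s × 1.12 = 113591.1 Mb
tutorial video: 6.624 Mbps × 1260 s × 1.12 = 9347.8 Mb
security camera export: 4.324 Mbps × 23700 s × 1.12 = 114776.3 Mb
feature film: 8.944 Mbps × 9360 s × 1.12 = 93761.7 Mb
documentary: 7.044 Mbps × 3840 s × 1.12 = 30294.8 Mb
Total: 361771.7 Mb = 45221.5 MB.
= 45.22 GB.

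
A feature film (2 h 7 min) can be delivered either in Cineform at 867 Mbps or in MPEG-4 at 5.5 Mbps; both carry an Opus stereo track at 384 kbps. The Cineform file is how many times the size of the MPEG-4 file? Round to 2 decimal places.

2 h 7 min = 127 min = 7620 s
Audio: 384 kbps = 0.384 Mbps.
Cineform: 867.384 Mbps × 7620 s = 6609466.1 Mb = 769.443 GiB.
MPEG-4: 5.884 Mbps × 7620 s = 44836.1 Mb = 5.220 GiB.
Ratio: 769.443 / 5.220 = 147.414.

147.41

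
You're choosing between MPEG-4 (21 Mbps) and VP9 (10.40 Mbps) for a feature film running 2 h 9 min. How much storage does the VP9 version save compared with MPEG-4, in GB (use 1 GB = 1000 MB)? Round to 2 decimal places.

2 h 9 min = 129 min = 7740 s
MPEG-4: 21.000 Mbps × 7740 s = 162540.0 Mb = 20.317 GB.
VP9: 10.400 Mbps × 7740 s = 80496.0 Mb = 10.062 GB.
Saving: 20.317 − 10.062 = 10.255 GB.

10.26 GB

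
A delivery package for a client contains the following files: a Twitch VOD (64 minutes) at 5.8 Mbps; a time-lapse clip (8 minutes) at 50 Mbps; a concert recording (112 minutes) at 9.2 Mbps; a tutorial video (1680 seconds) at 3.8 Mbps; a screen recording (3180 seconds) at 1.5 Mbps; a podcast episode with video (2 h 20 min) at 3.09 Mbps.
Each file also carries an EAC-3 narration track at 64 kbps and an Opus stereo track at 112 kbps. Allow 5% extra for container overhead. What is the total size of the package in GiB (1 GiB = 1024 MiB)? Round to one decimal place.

Audio total: 64 + 112 = 176 kbps = 0.176 Mbps.
Twitch VOD: 5.976 Mbps × 3840 s × 1.05 = 24095.2 Mb
time-lapse clip: 50.176 Mbps × 480 s × 1.05 = 25288.7 Mb
concert recording: 9.376 Mbps × 6720 s × 1.05 = 66157.1 Mb
tutorial video: 3.976 Mbps × 1680 s × 1.05 = 7013.7 Mb
screen recording: 1.676 Mbps × 3180 s × 1.05 = 5596.2 Mb
podcast episode with video: 3.266 Mbps × 8400 s × 1.05 = 28806.1 Mb
Total: 156956.9 Mb = 19619.6 MB.
= 18.27 GiB.

18.3 GiB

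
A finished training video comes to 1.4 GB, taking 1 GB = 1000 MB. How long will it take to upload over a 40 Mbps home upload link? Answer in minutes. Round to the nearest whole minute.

File: 1.4 GB = 11200.0 Mb.
At 40 Mbps: 11200.0 / 40 = 280.0 s ≈ 4.67 minutes.

5 minutes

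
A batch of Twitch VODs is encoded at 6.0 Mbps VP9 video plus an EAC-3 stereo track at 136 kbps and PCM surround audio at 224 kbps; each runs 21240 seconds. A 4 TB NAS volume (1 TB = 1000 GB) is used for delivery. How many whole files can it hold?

236

Audio total: 136 + 224 = 360 kbps = 0.360 Mbps.
Total bitrate: 6.360 Mbps.
Per item: 6.360 Mbps × 21240 s = 135,086 Mb = 16,886 MB.
Capacity: 4 TB = 32,000,000 Mb; 236.89 items → 236 complete.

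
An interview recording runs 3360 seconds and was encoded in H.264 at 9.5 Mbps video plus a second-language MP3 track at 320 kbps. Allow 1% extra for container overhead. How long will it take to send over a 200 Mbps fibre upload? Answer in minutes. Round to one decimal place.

2.8 minutes

Audio: 320 kbps = 0.320 Mbps.
Total bitrate: 9.820 Mbps.
File: 9.820 Mbps × 3360 s = 32995.2 Mb.
With 1% container overhead: ×1.01. → 33325.2 Mb.
At 200 Mbps: 33325.2 / 200 = 166.6 s ≈ 2.78 minutes.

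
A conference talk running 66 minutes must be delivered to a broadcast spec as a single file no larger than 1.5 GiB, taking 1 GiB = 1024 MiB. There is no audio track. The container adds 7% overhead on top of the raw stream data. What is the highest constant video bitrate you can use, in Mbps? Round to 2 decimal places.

Budget: 1.5 GiB = 12884.9 Mb.
Stream payload after overhead: 12884.9 / 1.07 = 12042.0 Mb.
66 min = 3960 s
Total bitrate budget: 12042.0 Mb / 3960 s = 3.041 Mbps.

3.04 Mbps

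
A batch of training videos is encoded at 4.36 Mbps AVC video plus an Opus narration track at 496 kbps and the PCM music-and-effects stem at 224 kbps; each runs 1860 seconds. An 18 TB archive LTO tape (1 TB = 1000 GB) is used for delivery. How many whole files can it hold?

Audio total: 496 + 224 = 720 kbps = 0.720 Mbps.
Total bitrate: 5.080 Mbps.
Per item: 5.080 Mbps × 1860 s = 9,449 Mb = 1,181 MB.
Capacity: 18 TB = 144,000,000 Mb; 15240.03 items → 15240 complete.

15240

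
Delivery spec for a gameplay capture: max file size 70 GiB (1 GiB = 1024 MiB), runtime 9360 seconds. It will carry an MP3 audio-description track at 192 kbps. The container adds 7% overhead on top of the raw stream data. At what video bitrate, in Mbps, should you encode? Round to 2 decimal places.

59.85 Mbps

Budget: 70 GiB = 601295.4 Mb.
Stream payload after overhead: 601295.4 / 1.07 = 561958.3 Mb.
Total bitrate budget: 561958.3 Mb / 9360 s = 60.038 Mbps.
Audio: 192 kbps = 0.192 Mbps.
Video: 60.038 − 0.192 = 59.846 Mbps.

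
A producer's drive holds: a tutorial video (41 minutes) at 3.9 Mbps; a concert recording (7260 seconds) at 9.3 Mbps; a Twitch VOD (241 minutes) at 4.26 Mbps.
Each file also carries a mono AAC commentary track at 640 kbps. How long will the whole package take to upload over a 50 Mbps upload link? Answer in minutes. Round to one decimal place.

51.4 minutes

Audio: 640 kbps = 0.640 Mbps.
tutorial video: 4.540 Mbps × 2460 s = 11168.4 Mb
concert recording: 9.940 Mbps × 7260 s = 72164.4 Mb
Twitch VOD: 4.900 Mbps × 14460 s = 70854.0 Mb
Total: 154186.8 Mb = 19273.3 MB.
At 50 Mbps: 154186.8 / 50 = 3084 s ≈ 51.4 minutes.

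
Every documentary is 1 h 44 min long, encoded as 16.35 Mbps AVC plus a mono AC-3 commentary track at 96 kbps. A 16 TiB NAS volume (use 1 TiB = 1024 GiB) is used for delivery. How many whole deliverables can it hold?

1371

1 h 44 min = 104 min = 6240 s
Audio: 96 kbps = 0.096 Mbps.
Total bitrate: 16.446 Mbps.
Per item: 16.446 Mbps × 6240 s = 102,623 Mb = 12,828 MB.
Capacity: 16 TiB = 140,737,488 Mb; 1371.40 items → 1371 complete.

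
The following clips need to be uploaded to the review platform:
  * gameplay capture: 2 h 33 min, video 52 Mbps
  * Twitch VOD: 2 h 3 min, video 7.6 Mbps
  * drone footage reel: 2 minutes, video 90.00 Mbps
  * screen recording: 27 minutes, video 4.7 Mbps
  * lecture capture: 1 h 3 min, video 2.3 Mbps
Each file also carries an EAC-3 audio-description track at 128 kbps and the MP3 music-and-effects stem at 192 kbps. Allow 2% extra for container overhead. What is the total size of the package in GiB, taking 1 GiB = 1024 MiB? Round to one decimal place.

67.4 GiB

Audio total: 128 + 192 = 320 kbps = 0.320 Mbps.
gameplay capture: 52.320 Mbps × 9180 s × 1.02 = 489903.6 Mb
Twitch VOD: 7.920 Mbps × 7380 s × 1.02 = 59618.6 Mb
drone footage reel: 90.320 Mbps × 120 s × 1.02 = 11055.2 Mb
screen recording: 5.020 Mbps × 1620 s × 1.02 = 8295.0 Mb
lecture capture: 2.620 Mbps × 3780 s × 1.02 = 10101.7 Mb
Total: 578974.0 Mb = 72371.8 MB.
= 67.40 GiB.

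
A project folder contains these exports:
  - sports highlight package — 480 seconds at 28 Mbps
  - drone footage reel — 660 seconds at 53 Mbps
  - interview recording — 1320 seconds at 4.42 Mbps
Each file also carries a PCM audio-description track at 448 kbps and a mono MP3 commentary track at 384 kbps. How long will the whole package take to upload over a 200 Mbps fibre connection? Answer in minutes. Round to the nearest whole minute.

5 minutes

Audio total: 448 + 384 = 832 kbps = 0.832 Mbps.
sports highlight package: 28.832 Mbps × 480 s = 13839.4 Mb
drone footage reel: 53.832 Mbps × 660 s = 35529.1 Mb
interview recording: 5.252 Mbps × 1320 s = 6932.6 Mb
Total: 56301.1 Mb = 7037.6 MB.
At 200 Mbps: 56301.1 / 200 = 282 s ≈ 4.69 minutes.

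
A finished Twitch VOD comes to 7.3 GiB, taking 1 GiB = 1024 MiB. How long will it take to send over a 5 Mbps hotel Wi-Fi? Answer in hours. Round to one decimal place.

3.5 hours

File: 7.3 GiB = 62706.5 Mb.
At 5 Mbps: 62706.5 / 5 = 12541.3 s ≈ 3.48 hours.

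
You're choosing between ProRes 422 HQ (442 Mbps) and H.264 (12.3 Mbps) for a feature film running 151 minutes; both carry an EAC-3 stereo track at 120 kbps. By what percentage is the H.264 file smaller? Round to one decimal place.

151 min = 9060 s
Audio: 120 kbps = 0.120 Mbps.
ProRes 422 HQ: 442.120 Mbps × 9060 s = 4005607.2 Mb = 500.701 GB.
H.264: 12.420 Mbps × 9060 s = 112525.2 Mb = 14.066 GB.
Reduction: (1 − 14.066/500.701) × 100 = 97.19%.

97.2%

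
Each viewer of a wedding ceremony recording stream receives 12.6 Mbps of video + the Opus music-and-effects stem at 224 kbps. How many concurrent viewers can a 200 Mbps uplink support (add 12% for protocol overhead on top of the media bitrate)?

13

Audio: 224 kbps = 0.224 Mbps.
Per-viewer media rate: 12.824 Mbps.
On the wire with 12% overhead: 14.363 Mbps.
200 Mbps = 200.0 Mbps; 200.0 / 14.363 = 13.92 → 13 viewers.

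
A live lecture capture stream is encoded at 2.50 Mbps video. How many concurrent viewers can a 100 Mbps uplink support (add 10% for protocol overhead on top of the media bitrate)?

36

On the wire with 10% overhead: 2.750 Mbps.
100 Mbps = 100.0 Mbps; 100.0 / 2.750 = 36.36 → 36 viewers.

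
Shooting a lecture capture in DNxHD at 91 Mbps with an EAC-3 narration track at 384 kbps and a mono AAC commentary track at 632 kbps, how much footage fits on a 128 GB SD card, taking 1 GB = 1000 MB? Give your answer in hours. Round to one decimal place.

3.1 hours

Audio total: 384 + 632 = 1016 kbps = 1.016 Mbps.
Total bitrate: 91 + 1.016 = 92.016 Mbps.
Capacity: 128 GB = 1,024,000 Mb.
Recording time: 1,024,000 / 92.016 = 11,128 s ≈ 3.09 hours.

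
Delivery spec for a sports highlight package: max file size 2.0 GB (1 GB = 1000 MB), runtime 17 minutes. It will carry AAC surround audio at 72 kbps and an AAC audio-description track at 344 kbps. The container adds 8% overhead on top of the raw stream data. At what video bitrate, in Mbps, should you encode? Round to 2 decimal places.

14.11 Mbps

Budget: 2.0 GB = 16000.0 Mb.
Stream payload after overhead: 16000.0 / 1.08 = 14814.8 Mb.
17 min = 1020 s
Total bitrate budget: 14814.8 Mb / 1020 s = 14.524 Mbps.
Audio total: 72 + 344 = 416 kbps = 0.416 Mbps.
Video: 14.524 − 0.416 = 14.108 Mbps.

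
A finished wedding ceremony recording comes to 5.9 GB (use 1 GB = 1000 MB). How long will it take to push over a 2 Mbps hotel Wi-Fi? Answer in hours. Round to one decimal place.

6.6 hours

File: 5.9 GB = 47200.0 Mb.
At 2 Mbps: 47200.0 / 2 = 23600.0 s ≈ 6.56 hours.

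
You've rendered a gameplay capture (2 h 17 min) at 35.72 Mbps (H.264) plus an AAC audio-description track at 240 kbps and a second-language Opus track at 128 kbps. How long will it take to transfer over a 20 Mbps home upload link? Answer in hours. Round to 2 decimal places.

4.12 hours

2 h 17 min = 137 min = 8220 s
Audio total: 240 + 128 = 368 kbps = 0.368 Mbps.
Total bitrate: 36.088 Mbps.
File: 36.088 Mbps × 8220 s = 296643.4 Mb.
At 20 Mbps: 296643.4 / 20 = 14832.2 s ≈ 4.12 hours.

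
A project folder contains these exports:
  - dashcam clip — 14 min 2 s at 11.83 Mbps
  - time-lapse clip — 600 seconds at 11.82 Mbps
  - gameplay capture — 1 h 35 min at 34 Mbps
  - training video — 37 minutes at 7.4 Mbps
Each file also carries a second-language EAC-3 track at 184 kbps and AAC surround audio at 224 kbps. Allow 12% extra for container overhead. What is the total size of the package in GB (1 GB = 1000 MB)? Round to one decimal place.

Audio total: 184 + 224 = 408 kbps = 0.408 Mbps.
dashcam clip: 12.238 Mbps × 842 s × 1.12 = 11540.9 Mb
time-lapse clip: 12.228 Mbps × 600 s × 1.12 = 8217.2 Mb
gameplay capture: 34.408 Mbps × 5700 s × 1.12 = 219660.7 Mb
training video: 7.808 Mbps × 2220 s × 1.12 = 19413.8 Mb
Total: 258832.6 Mb = 32354.1 MB.
= 32.35 GB.

32.4 GB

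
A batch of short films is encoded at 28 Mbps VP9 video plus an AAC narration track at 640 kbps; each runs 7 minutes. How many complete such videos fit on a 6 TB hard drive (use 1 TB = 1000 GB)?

7 min = 420 s
Audio: 640 kbps = 0.640 Mbps.
Total bitrate: 28.640 Mbps.
Per item: 28.640 Mbps × 420 s = 12,029 Mb = 1,504 MB.
Capacity: 6 TB = 48,000,000 Mb; 3990.42 items → 3990 complete.

3990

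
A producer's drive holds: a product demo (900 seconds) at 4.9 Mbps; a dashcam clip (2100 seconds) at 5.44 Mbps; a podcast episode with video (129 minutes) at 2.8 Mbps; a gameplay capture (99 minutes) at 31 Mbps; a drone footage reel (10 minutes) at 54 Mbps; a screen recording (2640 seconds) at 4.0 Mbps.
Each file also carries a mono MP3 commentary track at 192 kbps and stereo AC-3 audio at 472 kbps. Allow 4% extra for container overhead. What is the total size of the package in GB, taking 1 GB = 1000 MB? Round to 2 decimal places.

36.12 GB

Audio total: 192 + 472 = 664 kbps = 0.664 Mbps.
product demo: 5.564 Mbps × 900 s × 1.04 = 5207.9 Mb
dashcam clip: 6.104 Mbps × 2100 s × 1.04 = 13331.1 Mb
podcast episode with video: 3.464 Mbps × 7740 s × 1.04 = 27883.8 Mb
gameplay capture: 31.664 Mbps × 5940 s × 1.04 = 195607.5 Mb
drone footage reel: 54.664 Mbps × 600 s × 1.04 = 34110.3 Mb
screen recording: 4.664 Mbps × 2640 s × 1.04 = 12805.5 Mb
Total: 288946.2 Mb = 36118.3 MB.
= 36.12 GB.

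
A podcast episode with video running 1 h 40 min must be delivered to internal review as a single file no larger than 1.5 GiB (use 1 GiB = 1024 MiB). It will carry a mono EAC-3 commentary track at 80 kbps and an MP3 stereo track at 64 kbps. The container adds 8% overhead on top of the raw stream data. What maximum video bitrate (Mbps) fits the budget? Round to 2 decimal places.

Budget: 1.5 GiB = 12884.9 Mb.
Stream payload after overhead: 12884.9 / 1.08 = 11930.5 Mb.
1 h 40 min = 100 min = 6000 s
Total bitrate budget: 11930.5 Mb / 6000 s = 1.988 Mbps.
Audio total: 80 + 64 = 144 kbps = 0.144 Mbps.
Video: 1.988 − 0.144 = 1.844 Mbps.

1.84 Mbps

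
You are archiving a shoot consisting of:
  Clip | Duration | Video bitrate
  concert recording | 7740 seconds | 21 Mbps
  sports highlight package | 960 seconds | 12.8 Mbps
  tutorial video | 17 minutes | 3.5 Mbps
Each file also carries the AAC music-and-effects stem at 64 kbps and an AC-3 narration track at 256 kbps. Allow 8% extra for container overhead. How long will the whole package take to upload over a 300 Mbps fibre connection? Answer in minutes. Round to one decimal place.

10.9 minutes

Audio total: 64 + 256 = 320 kbps = 0.320 Mbps.
concert recording: 21.320 Mbps × 7740 s × 1.08 = 178218.1 Mb
sports highlight package: 13.120 Mbps × 960 s × 1.08 = 13602.8 Mb
tutorial video: 3.820 Mbps × 1020 s × 1.08 = 4208.1 Mb
Total: 196029.1 Mb = 24503.6 MB.
At 300 Mbps: 196029.1 / 300 = 653 s ≈ 10.9 minutes.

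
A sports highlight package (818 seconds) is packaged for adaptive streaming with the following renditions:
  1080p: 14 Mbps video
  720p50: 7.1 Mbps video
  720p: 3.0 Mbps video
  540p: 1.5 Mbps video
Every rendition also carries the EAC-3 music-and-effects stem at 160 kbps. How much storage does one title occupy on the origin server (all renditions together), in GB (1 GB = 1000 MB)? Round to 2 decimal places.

Audio: 160 kbps = 0.160 Mbps.
Sum of rendition bitrates: (14+0.160) + (7.1+0.160) + (3.0+0.160) + (1.5+0.160) = 26.240 Mbps.
× 818 s = 21,464 Mb = 2,683 MB = 2.683 GB.

2.68 GB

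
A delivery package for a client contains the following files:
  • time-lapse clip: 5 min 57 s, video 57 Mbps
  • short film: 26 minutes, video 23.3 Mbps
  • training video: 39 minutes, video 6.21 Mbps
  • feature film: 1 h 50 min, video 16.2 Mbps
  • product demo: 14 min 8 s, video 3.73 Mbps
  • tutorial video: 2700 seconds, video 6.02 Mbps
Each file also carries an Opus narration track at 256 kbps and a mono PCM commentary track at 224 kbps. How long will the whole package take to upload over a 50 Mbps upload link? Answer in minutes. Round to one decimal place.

Audio total: 256 + 224 = 480 kbps = 0.480 Mbps.
time-lapse clip: 57.480 Mbps × 357 s = 20520.4 Mb
short film: 23.780 Mbps × 1560 s = 37096.8 Mb
training video: 6.690 Mbps × 2340 s = 15654.6 Mb
feature film: 16.680 Mbps × 6600 s = 110088.0 Mb
product demo: 4.210 Mbps × 848 s = 3570.1 Mb
tutorial video: 6.500 Mbps × 2700 s = 17550.0 Mb
Total: 204479.8 Mb = 25560.0 MB.
At 50 Mbps: 204479.8 / 50 = 4090 s ≈ 68.2 minutes.

68.2 minutes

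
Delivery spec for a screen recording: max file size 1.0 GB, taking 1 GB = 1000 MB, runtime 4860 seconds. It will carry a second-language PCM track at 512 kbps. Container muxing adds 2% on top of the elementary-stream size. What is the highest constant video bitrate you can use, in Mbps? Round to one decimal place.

1.1 Mbps

Budget: 1.0 GB = 8000.0 Mb.
Stream payload after overhead: 8000.0 / 1.02 = 7843.1 Mb.
Total bitrate budget: 7843.1 Mb / 4860 s = 1.614 Mbps.
Audio: 512 kbps = 0.512 Mbps.
Video: 1.614 − 0.512 = 1.102 Mbps.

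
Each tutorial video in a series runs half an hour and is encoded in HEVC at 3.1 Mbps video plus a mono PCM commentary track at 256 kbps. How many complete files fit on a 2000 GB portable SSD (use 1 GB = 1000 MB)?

2648

30 min = 1800 s
Audio: 256 kbps = 0.256 Mbps.
Total bitrate: 3.356 Mbps.
Per item: 3.356 Mbps × 1800 s = 6,041 Mb = 755.1 MB.
Capacity: 2000 GB = 16,000,000 Mb; 2648.66 items → 2648 complete.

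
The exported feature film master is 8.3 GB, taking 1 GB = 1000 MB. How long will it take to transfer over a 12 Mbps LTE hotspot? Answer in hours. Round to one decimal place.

File: 8.3 GB = 66400.0 Mb.
At 12 Mbps: 66400.0 / 12 = 5533.3 s ≈ 1.54 hours.

1.5 hours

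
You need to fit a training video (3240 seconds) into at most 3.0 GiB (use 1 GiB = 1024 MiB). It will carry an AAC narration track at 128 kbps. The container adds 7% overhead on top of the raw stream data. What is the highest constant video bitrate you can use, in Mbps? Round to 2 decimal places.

7.31 Mbps

Budget: 3.0 GiB = 25769.8 Mb.
Stream payload after overhead: 25769.8 / 1.07 = 24083.9 Mb.
Total bitrate budget: 24083.9 Mb / 3240 s = 7.433 Mbps.
Audio: 128 kbps = 0.128 Mbps.
Video: 7.433 − 0.128 = 7.305 Mbps.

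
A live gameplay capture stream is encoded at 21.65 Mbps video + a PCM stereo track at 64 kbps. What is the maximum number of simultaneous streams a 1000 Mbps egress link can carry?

46

Audio: 64 kbps = 0.064 Mbps.
Per-viewer media rate: 21.714 Mbps.
1000 Mbps = 1,000 Mbps; 1,000 / 21.714 = 46.05 → 46 viewers.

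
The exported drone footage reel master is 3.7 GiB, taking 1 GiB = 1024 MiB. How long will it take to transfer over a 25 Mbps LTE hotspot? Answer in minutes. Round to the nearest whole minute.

21 minutes

File: 3.7 GiB = 31782.8 Mb.
At 25 Mbps: 31782.8 / 25 = 1271.3 s ≈ 21.2 minutes.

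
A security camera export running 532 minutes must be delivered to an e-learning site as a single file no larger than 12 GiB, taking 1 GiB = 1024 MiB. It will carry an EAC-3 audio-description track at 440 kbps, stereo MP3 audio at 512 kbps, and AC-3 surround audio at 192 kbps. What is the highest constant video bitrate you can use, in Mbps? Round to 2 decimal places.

Budget: 12 GiB = 103079.2 Mb.
532 min = 31920 s
Total bitrate budget: 103079.2 Mb / 31920 s = 3.229 Mbps.
Audio total: 440 + 512 + 192 = 1144 kbps = 1.144 Mbps.
Video: 3.229 − 1.144 = 2.085 Mbps.

2.09 Mbps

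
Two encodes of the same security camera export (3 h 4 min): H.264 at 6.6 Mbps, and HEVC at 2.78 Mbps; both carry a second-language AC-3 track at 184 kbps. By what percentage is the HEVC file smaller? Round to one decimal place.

3 h 4 min = 184 min = 11040 s
Audio: 184 kbps = 0.184 Mbps.
H.264: 6.784 Mbps × 11040 s = 74895.4 Mb = 8.719 GiB.
HEVC: 2.964 Mbps × 11040 s = 32722.6 Mb = 3.809 GiB.
Reduction: (1 − 3.809/8.719) × 100 = 56.31%.

56.3%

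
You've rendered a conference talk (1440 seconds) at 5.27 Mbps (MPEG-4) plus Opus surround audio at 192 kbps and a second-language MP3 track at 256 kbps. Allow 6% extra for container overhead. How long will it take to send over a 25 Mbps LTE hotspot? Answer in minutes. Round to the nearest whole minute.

Audio total: 192 + 256 = 448 kbps = 0.448 Mbps.
Total bitrate: 5.718 Mbps.
File: 5.718 Mbps × 1440 s = 8233.9 Mb.
With 6% container overhead: ×1.06. → 8728.0 Mb.
At 25 Mbps: 8728.0 / 25 = 349.1 s ≈ 5.82 minutes.

6 minutes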